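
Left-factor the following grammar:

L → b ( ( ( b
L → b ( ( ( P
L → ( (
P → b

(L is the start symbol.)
L → b ( ( ( L'
L' → b
L' → P
L → ( (
P → b

Left-factoring transforms A → αβ₁ | αβ₂ into A → αA' and A' → β₁ | β₂
(α is the longest common prefix among the alternatives). Repeat until
no nonterminal has two alternatives with a common prefix.

Round 1: L has alternatives sharing prefix 'b ( ( ('. Introduce L': L → b ( ( ( L'
  Add: L' → b
  Add: L' → P

No remaining common prefixes — done.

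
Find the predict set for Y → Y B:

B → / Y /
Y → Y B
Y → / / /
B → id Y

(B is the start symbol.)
PREDICT(Y → Y B) = (FIRST(RHS) \ {ε}) ∪ (FOLLOW(Y) if ε ∈ FIRST(RHS), i.e. RHS ⇒* ε)
FIRST(Y) = { '/' }
FIRST(Y B) = { '/' }
ε ∉ FIRST(Y B), so FOLLOW(Y) is not added.
PREDICT(Y → Y B) = { '/' }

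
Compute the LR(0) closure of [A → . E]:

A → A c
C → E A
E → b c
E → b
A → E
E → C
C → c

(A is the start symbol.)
To compute CLOSURE, for each item [A → α.Bβ] where B is a non-terminal, add [B → .γ] for all productions B → γ; repeat for the newly added items until nothing changes.

Start with: [A → . E]
  [A → . E] has the dot before E: add [E → . b c], [E → . b], [E → . C]
  [E → . C] has the dot before C: add [C → . E A], [C → . c]
No further items can be added.

CLOSURE = { [A → . E], [C → . E A], [C → . c], [E → . C], [E → . b c], [E → . b] }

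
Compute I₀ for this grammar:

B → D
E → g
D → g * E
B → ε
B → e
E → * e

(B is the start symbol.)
First, augment the grammar with B' → B
I₀ = CLOSURE({ [B' → . B] }):
  [B' → . B] has the dot before B: add [B → . D], [B → .], [B → . e]
  [B → . D] has the dot before D: add [D → . g * E]
No further items can be added.

I₀ = { [B → . D], [B → . e], [B → .], [B' → . B], [D → . g * E] }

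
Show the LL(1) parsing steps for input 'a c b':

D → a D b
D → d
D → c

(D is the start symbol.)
Stack is shown with the top on the left.

Stack    Input    Action
------------------------
D $      a c b $  output D → a D b
a D b $  a c b $  match 'a'
D b $    c b $    output D → c
c b $    c b $    match 'c'
b $      b $      match 'b'
$        $        accept

The string is accepted.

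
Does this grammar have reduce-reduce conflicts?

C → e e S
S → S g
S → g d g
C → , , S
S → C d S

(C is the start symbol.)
No reduce-reduce conflicts

A reduce-reduce conflict occurs when an LR(0) state has two complete items [A → α .] and [B → β .] — both call for a reduction, and with no lookahead the parser cannot choose between them.

Augment with C' → C and build the canonical LR(0) collection (I0 = CLOSURE({[C' → . C]}), then GOTO on every symbol after a dot until no new states appear). It has 15 states:
  I0: { [C → . , , S], [C → . e e S], [C' → . C] }  — shift
  I1: { [C → , . , S] }  — shift
  I2: { [C' → C .] }  — accept
  I3: { [C → e . e S] }  — shift
  I4: { [C → . , , S], [C → . e e S], [C → e e . S], [S → . C d S], [S → . S g], [S → . g d g] }  — shift
  I5: { [S → C . d S] }  — shift
  I6: { [C → e e S .], [S → S . g] }  — shift, reduce
  I7: { [S → g . d g] }  — shift
  I8: { [S → g d . g] }  — shift
  I9: { [S → g d g .] }  — reduce
  I10: { [S → S g .] }  — reduce
  I11: { [C → . , , S], [C → . e e S], [S → . C d S], [S → . S g], [S → . g d g], [S → C d . S] }  — shift
  I12: { [S → C d S .], [S → S . g] }  — shift, reduce
  I13: { [C → , , . S], [C → . , , S], [C → . e e S], [S → . C d S], [S → . S g], [S → . g d g] }  — shift
  I14: { [C → , , S .], [S → S . g] }  — shift, reduce

No state contains more than one complete item.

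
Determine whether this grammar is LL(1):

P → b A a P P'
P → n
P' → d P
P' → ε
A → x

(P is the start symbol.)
No. Predict set conflict for P': { 'd' }

Relevant sets:
  FOLLOW(P') = { $, 'd' }

For P:
  PREDICT(P → b A a P P') = { 'b' }
  PREDICT(P → n) = { 'n' }
For P':
  PREDICT(P' → d P) = { 'd' }
  PREDICT(P' → ε) = { $, 'd' }
A has a single production, so nothing to check there.

Conflict found: Predict set conflict for P': { 'd' }
The grammar is NOT LL(1).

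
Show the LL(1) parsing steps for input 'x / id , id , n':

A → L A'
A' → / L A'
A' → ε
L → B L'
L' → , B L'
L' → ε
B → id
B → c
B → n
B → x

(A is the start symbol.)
LL(1) parsing maintains a stack (initially the start symbol over $) and the input. At each step: if the stack top is a terminal, match it against the current input token; if it is a non-terminal N, replace it with the RHS of M[N, lookahead] (the unique production whose predict set contains the lookahead).

Stack is shown with the top on the left.

Stack        Input              Action
--------------------------------------
A $          x / id , id , n $  output A → L A'
L A' $       x / id , id , n $  output L → B L'
B L' A' $    x / id , id , n $  output B → x
x L' A' $    x / id , id , n $  match 'x'
L' A' $      / id , id , n $    output L' → ε
A' $         / id , id , n $    output A' → / L A'
/ L A' $     / id , id , n $    match '/'
L A' $       id , id , n $      output L → B L'
B L' A' $    id , id , n $      output B → id
id L' A' $   id , id , n $      match 'id'
L' A' $      , id , n $         output L' → , B L'
, B L' A' $  , id , n $         match ','
B L' A' $    id , n $           output B → id
id L' A' $   id , n $           match 'id'
L' A' $      , n $              output L' → , B L'
, B L' A' $  , n $              match ','
B L' A' $    n $                output B → n
n L' A' $    n $                match 'n'
L' A' $      $                  output L' → ε
A' $         $                  output A' → ε
$            $                  accept

The string is accepted.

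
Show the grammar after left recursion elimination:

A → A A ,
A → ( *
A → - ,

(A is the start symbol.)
A → ( * A'
A → - , A'
A' → A , A'
A' → ε

A is directly left-recursive. The standard transformation for
  A → A α₁ | ... | A α_m | β₁ | ... | β_n
is
  A  → β₁ A' | ... | β_n A'
  A' → α₁ A' | ... | α_m A' | ε

A → ( * becomes A → ( * A'
A → - , becomes A → - , A'
A → A A , becomes A' → A , A'
Add A' → ε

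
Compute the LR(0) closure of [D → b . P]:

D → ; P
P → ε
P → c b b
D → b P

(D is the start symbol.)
To compute CLOSURE, for each item [A → α.Bβ] where B is a non-terminal, add [B → .γ] for all productions B → γ; repeat for the newly added items until nothing changes.

Start with: [D → b . P]
  [D → b . P] has the dot before P: add [P → .], [P → . c b b]
No further items can be added.

CLOSURE = { [D → b . P], [P → . c b b], [P → .] }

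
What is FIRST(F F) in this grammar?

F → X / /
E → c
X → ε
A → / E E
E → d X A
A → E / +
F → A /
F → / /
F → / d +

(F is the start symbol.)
FIRST sets of the non-terminals involved (from the grammar, by fixed-point iteration):
  FIRST(F) = { '/', 'c', 'd' }

To compute FIRST(F F), process the symbols left to right:
Symbol F is a non-terminal. Add FIRST(F) \ {ε} = { '/', 'c', 'd' }
F is not nullable (ε ∉ FIRST(F)), so stop here.
FIRST(F F) = { '/', 'c', 'd' }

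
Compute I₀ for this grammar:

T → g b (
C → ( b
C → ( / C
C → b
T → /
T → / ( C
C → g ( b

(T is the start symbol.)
First, augment the grammar with T' → T
I₀ = CLOSURE({ [T' → . T] }):
  [T' → . T] has the dot before T: add [T → . g b (], [T → . /], [T → . / ( C]
No further items can be added.

I₀ = { [T → . / ( C], [T → . /], [T → . g b (], [T' → . T] }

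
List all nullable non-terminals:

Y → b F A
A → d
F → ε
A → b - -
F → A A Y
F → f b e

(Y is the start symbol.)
{ 'F' }

A non-terminal is nullable if it can derive ε (the empty string): either it has an ε-production, or it has a production whose right-hand side consists entirely of nullable non-terminals.

ε-productions: F → ε
So F is immediately nullable.
No further non-terminal can be added: every production for the remaining non-terminals contains a terminal or a non-nullable non-terminal.
Nullable = { 'F' }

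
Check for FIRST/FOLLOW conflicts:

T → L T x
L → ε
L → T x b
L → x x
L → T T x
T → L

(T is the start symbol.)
A FIRST/FOLLOW conflict occurs when a non-terminal N has a nullable alternative N → β (β ⇒* ε) and another alternative N → α with FIRST(α) ∩ FOLLOW(N) ≠ ∅: on such a lookahead the parser cannot decide between expanding α and letting N vanish via β.

Nullable non-terminals: L, T.
FIRST sets used below: FIRST(T) = { 'x', ε }, FIRST(L) = { 'x', ε }

L: nullable alternative(s) L → ε; FOLLOW(L) = { $, 'x' }
  L → ε: FIRST \ {ε} = { } — this is the only nullable alternative, skip
  L → T x b: FIRST \ {ε} = { 'x' } — overlaps FOLLOW(L) on { 'x' }: CONFLICT
  L → x x: FIRST \ {ε} = { 'x' } — overlaps FOLLOW(L) on { 'x' }: CONFLICT
  L → T T x: FIRST \ {ε} = { 'x' } — overlaps FOLLOW(L) on { 'x' }: CONFLICT

T: nullable alternative(s) T → L; FOLLOW(T) = { $, 'x' }
  T → L T x: FIRST \ {ε} = { 'x' } — overlaps FOLLOW(T) on { 'x' }: CONFLICT
  T → L: FIRST \ {ε} = { 'x' } — this is the only nullable alternative, skip

So the grammar has 4 FIRST/FOLLOW conflicts (marked CONFLICT above).

Answer: Yes. T → L T x with FOLLOW(T) on { 'x' }; L → T x b with FOLLOW(L) on { 'x' }; L → x x with FOLLOW(L) on { 'x' }; L → T T x with FOLLOW(L) on { 'x' }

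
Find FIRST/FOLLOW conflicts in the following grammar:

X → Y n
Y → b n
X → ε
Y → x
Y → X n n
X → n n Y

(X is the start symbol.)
Yes. X → Y n with FOLLOW(X) on { 'n' }; X → n n Y with FOLLOW(X) on { 'n' }

A FIRST/FOLLOW conflict occurs when a non-terminal N has a nullable alternative N → β (β ⇒* ε) and another alternative N → α with FIRST(α) ∩ FOLLOW(N) ≠ ∅: on such a lookahead the parser cannot decide between expanding α and letting N vanish via β.

Nullable non-terminals: X.
FIRST sets used below: FIRST(Y) = { 'b', 'n', 'x' }

X: nullable alternative(s) X → ε; FOLLOW(X) = { $, 'n' }
  X → Y n: FIRST \ {ε} = { 'b', 'n', 'x' } — overlaps FOLLOW(X) on { 'n' }: CONFLICT
  X → ε: FIRST \ {ε} = { } — this is the only nullable alternative, skip
  X → n n Y: FIRST \ {ε} = { 'n' } — overlaps FOLLOW(X) on { 'n' }: CONFLICT

Y has no nullable alternative, so no FIRST/FOLLOW check is needed there.

So the grammar has 2 FIRST/FOLLOW conflicts (marked CONFLICT above).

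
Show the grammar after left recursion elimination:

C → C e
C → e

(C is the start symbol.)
C → e C'
C' → e C'
C' → ε

C is directly left-recursive. The standard transformation for
  A → A α₁ | ... | A α_m | β₁ | ... | β_n
is
  A  → β₁ A' | ... | β_n A'
  A' → α₁ A' | ... | α_m A' | ε

C → e becomes C → e C'
C → C e becomes C' → e C'
Add C' → ε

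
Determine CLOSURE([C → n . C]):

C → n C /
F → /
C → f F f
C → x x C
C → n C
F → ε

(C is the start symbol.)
{ [C → . f F f], [C → . n C /], [C → . n C], [C → . x x C], [C → n . C] }

Start with: [C → n . C]
  [C → n . C] has the dot before C: add [C → . n C /], [C → . f F f], [C → . x x C], [C → . n C]
No further items can be added.

CLOSURE = { [C → . f F f], [C → . n C /], [C → . n C], [C → . x x C], [C → n . C] }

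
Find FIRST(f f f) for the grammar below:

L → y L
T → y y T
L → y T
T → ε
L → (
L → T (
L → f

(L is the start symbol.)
{ 'f' }

To compute FIRST(f f f), process the symbols left to right:
Symbol f is a terminal. Add 'f' and stop.
FIRST(f f f) = { 'f' }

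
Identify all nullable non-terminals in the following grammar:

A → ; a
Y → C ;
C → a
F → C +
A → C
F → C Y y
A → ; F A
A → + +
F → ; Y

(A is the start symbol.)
A non-terminal is nullable if it can derive ε (the empty string): either it has an ε-production, or it has a production whose right-hand side consists entirely of nullable non-terminals.

There are no ε-productions, so no non-terminal can derive ε.
No non-terminals are nullable.

Answer: None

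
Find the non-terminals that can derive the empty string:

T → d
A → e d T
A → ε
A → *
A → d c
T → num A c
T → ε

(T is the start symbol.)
A non-terminal is nullable if it can derive ε (the empty string): either it has an ε-production, or it has a production whose right-hand side consists entirely of nullable non-terminals.

ε-productions: A → ε, T → ε
So A, T are immediately nullable.
Every non-terminal is now nullable.
Nullable = { 'A', 'T' }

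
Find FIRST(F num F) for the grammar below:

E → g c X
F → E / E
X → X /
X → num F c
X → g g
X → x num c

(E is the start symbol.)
{ 'g' }

FIRST sets of the non-terminals involved (from the grammar, by fixed-point iteration):
  FIRST(F) = { 'g' }

To compute FIRST(F num F), process the symbols left to right:
Symbol F is a non-terminal. Add FIRST(F) \ {ε} = { 'g' }
F is not nullable (ε ∉ FIRST(F)), so stop here.
FIRST(F num F) = { 'g' }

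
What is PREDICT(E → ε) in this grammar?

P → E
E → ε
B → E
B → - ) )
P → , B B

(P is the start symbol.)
PREDICT(E → ε) = (FIRST(RHS) \ {ε}) ∪ (FOLLOW(E) if ε ∈ FIRST(RHS), i.e. RHS ⇒* ε)
The right-hand side is ε (FIRST(ε) = { ε }), so the predict set is FOLLOW(E) = { $, '-' }
PREDICT(E → ε) = { $, '-' }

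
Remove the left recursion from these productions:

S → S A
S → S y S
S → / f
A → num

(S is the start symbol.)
S → / f S'
S' → A S'
S' → y S S'
S' → ε
A → num

S is directly left-recursive. The standard transformation for
  A → A α₁ | ... | A α_m | β₁ | ... | β_n
is
  A  → β₁ A' | ... | β_n A'
  A' → α₁ A' | ... | α_m A' | ε

S → / f becomes S → / f S'
S → S A becomes S' → A S'
S → S y S becomes S' → y S S'
Add S' → ε

Productions for other non-terminals are unchanged:
  A → num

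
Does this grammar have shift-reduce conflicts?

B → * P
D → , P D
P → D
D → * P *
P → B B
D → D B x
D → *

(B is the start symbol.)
Augment with B' → B and build the canonical LR(0) collection (I0 = CLOSURE({[B' → . B]}), then GOTO on every symbol after a dot until no new states appear). It has 17 states:
  I0: { [B → . * P], [B' → . B] }  — shift
  I1: { [B → * . P], [B → . * P], [D → . * P *], [D → . *], [D → . , P D], [D → . D B x], [P → . B B], [P → . D] }  — shift
  I2: { [B' → B .] }  — accept
  I3: { [B → * . P], [B → . * P], [D → * . P *], [D → * .], [D → . * P *], [D → . *], [D → . , P D], [D → . D B x], [P → . B B], [P → . D] }  — shift, reduce
  I4: { [B → . * P], [D → , . P D], [D → . * P *], [D → . *], [D → . , P D], [D → . D B x], [P → . B B], [P → . D] }  — shift
  I5: { [B → . * P], [P → B . B] }  — shift
  I6: { [B → . * P], [D → D . B x], [P → D .] }  — shift, reduce
  I7: { [B → * P .] }  — reduce
  I8: { [D → D B . x] }  — shift
  I9: { [D → D B x .] }  — reduce
  I10: { [P → B B .] }  — reduce
  I11: { [D → , P . D], [D → . * P *], [D → . *], [D → . , P D], [D → . D B x] }  — shift
  I12: { [B → . * P], [D → * . P *], [D → * .], [D → . * P *], [D → . *], [D → . , P D], [D → . D B x], [P → . B B], [P → . D] }  — shift, reduce
  I13: { [B → . * P], [D → , P D .], [D → D . B x] }  — shift, reduce
  I14: { [D → * P . *] }  — shift
  I15: { [D → * P * .] }  — reduce
  I16: { [B → * P .], [D → * P . *] }  — shift, reduce

I3 contains reduce item [D → * .] and shift items [B → . * P], [D → . *], [D → . * P *], [D → . , P D] — shift-reduce conflict.
I6 contains reduce item [P → D .] and shift item [B → . * P] — shift-reduce conflict.
I12 contains reduce item [D → * .] and shift items [B → . * P], [D → . *], [D → . * P *], [D → . , P D] — shift-reduce conflict.
I13 contains reduce item [D → , P D .] and shift item [B → . * P] — shift-reduce conflict.
I16 contains reduce item [B → * P .] and shift item [D → * P . *] — shift-reduce conflict.

Answer: Yes — I3: [D → * .] vs [B → . * P]; I6: [P → D .] vs [B → . * P]; I12: [D → * .] vs [B → . * P]; I13: [D → , P D .] vs [B → . * P]; I16: [B → * P .] vs [D → * P . *]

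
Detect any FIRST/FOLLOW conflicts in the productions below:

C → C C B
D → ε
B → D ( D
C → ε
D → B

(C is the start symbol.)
Yes. C → C C B with FOLLOW(C) on { '(' }; D → B with FOLLOW(D) on { '(' }

A FIRST/FOLLOW conflict occurs when a non-terminal N has a nullable alternative N → β (β ⇒* ε) and another alternative N → α with FIRST(α) ∩ FOLLOW(N) ≠ ∅: on such a lookahead the parser cannot decide between expanding α and letting N vanish via β.

Nullable non-terminals: C, D.
FIRST sets used below: FIRST(C) = { '(', ε }, FIRST(B) = { '(' }

C: nullable alternative(s) C → ε; FOLLOW(C) = { $, '(' }
  C → C C B: FIRST \ {ε} = { '(' } — overlaps FOLLOW(C) on { '(' }: CONFLICT
  C → ε: FIRST \ {ε} = { } — this is the only nullable alternative, skip

D: nullable alternative(s) D → ε; FOLLOW(D) = { $, '(' }
  D → ε: FIRST \ {ε} = { } — this is the only nullable alternative, skip
  D → B: FIRST \ {ε} = { '(' } — overlaps FOLLOW(D) on { '(' }: CONFLICT

B has no nullable alternative, so no FIRST/FOLLOW check is needed there.

So the grammar has 2 FIRST/FOLLOW conflicts (marked CONFLICT above).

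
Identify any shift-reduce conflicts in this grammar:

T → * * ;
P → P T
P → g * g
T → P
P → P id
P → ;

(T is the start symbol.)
Yes — I3: [T → P .] vs [P → . ;]

A shift-reduce conflict occurs when an LR(0) state has both:
  - a complete (reduce) item [A → α .] (dot at the end), and
  - a shift item [B → β . c γ] (dot before a terminal).

Augment with T' → T and build the canonical LR(0) collection (I0 = CLOSURE({[T' → . T]}), then GOTO on every symbol after a dot until no new states appear). It has 12 states:
  I0: { [P → . ;], [P → . P T], [P → . P id], [P → . g * g], [T → . * * ;], [T → . P], [T' → . T] }  — shift
  I1: { [T → * . * ;] }  — shift
  I2: { [P → ; .] }  — reduce
  I3: { [P → . ;], [P → . P T], [P → . P id], [P → . g * g], [P → P . T], [P → P . id], [T → . * * ;], [T → . P], [T → P .] }  — shift, reduce
  I4: { [T' → T .] }  — accept
  I5: { [P → g . * g] }  — shift
  I6: { [P → g * . g] }  — shift
  I7: { [P → g * g .] }  — reduce
  I8: { [P → P T .] }  — reduce
  I9: { [P → P id .] }  — reduce
  I10: { [T → * * . ;] }  — shift
  I11: { [T → * * ; .] }  — reduce

I3 contains reduce item [T → P .] and shift items [P → . ;], [P → P . id], [P → . g * g], [T → . * * ;] — shift-reduce conflict.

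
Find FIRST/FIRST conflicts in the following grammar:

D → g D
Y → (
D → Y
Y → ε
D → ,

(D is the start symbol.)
A FIRST/FIRST conflict occurs when two productions N → α and N → β for the same non-terminal have FIRST(α) ∩ FIRST(β) ≠ ∅ (with ε ∈ FIRST of a nullable right-hand side, so two nullable alternatives also conflict).

FIRST sets of the non-terminals at (or reachable through a nullable prefix from) the front of some alternative:
  FIRST(Y) = { '(', ε }

Productions for D:
  D → g D: FIRST = { 'g' }
  D → Y: FIRST = { '(', ε }
  D → ,: FIRST = { ',' }
Productions for Y:
  Y → (: FIRST = { '(' }
  Y → ε: FIRST = { ε }

All alternatives of each non-terminal have pairwise disjoint FIRST sets.

Answer: No FIRST/FIRST conflicts.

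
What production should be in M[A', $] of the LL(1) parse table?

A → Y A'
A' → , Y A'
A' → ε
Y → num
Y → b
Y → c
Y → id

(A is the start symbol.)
To find M[A', $], we find productions for A' where $ is in the predict set (PREDICT(N → α) = (FIRST(α) \ {ε}) ∪ (FOLLOW(N) if α ⇒* ε)).

Relevant sets:
  FOLLOW(A') = { $ }

A' → , Y A': PREDICT = { ',' }
A' → ε: PREDICT = { $ }
  $ is in predict set, so this production goes in M[A', $]

M[A', $] = A' → ε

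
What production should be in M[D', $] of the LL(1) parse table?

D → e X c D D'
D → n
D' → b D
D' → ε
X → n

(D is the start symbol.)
To find M[D', $], we find productions for D' where $ is in the predict set (PREDICT(N → α) = (FIRST(α) \ {ε}) ∪ (FOLLOW(N) if α ⇒* ε)).

Relevant sets:
  FOLLOW(D') = { $, 'b' }

D' → b D: PREDICT = { 'b' }
D' → ε: PREDICT = { $, 'b' }
  $ is in predict set, so this production goes in M[D', $]

M[D', $] = D' → ε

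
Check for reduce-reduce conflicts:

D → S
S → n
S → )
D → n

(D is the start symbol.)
A reduce-reduce conflict occurs when an LR(0) state has two complete items [A → α .] and [B → β .] — both call for a reduction, and with no lookahead the parser cannot choose between them.

Augment with D' → D and build the canonical LR(0) collection (I0 = CLOSURE({[D' → . D]}), then GOTO on every symbol after a dot until no new states appear). It has 5 states:
  I0: { [D → . S], [D → . n], [D' → . D], [S → . )], [S → . n] }  — shift
  I1: { [S → ) .] }  — reduce
  I2: { [D' → D .] }  — accept
  I3: { [D → S .] }  — reduce
  I4: { [D → n .], [S → n .] }  — 2 reduces

I4 contains complete items [D → n .], [S → n .] — reduce-reduce conflict.

Answer: Yes — I4: [D → n .] vs [S → n .]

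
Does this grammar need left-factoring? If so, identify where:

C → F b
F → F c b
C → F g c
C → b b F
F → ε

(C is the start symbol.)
Yes, C has productions with common prefix 'F'

Left-factoring is needed when two productions for the same non-terminal
share a common prefix on the right-hand side.

Productions for C:
  C → F b
  C → F g c
  C → b b F
Productions for F:
  F → F c b
  F → ε

Found common prefix 'F' in productions for C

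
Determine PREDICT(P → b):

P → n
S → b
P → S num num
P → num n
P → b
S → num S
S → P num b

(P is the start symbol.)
{ 'b' }

PREDICT(P → b) = (FIRST(RHS) \ {ε}) ∪ (FOLLOW(P) if ε ∈ FIRST(RHS), i.e. RHS ⇒* ε)
FIRST(b) = { 'b' }
ε ∉ FIRST(b), so FOLLOW(P) is not added.
PREDICT(P → b) = { 'b' }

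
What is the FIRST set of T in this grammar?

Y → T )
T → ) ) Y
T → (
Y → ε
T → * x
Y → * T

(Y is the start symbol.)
{ '(', ')', '*' }

To compute FIRST(T), examine every production with T on the left-hand side, reading each right-hand side left to right until a non-nullable symbol is reached.

From T → ) ) Y:
  - ')' is a terminal: add ')' and stop
From T → (:
  - '(' is a terminal: add '(' and stop
From T → * x:
  - '*' is a terminal: add '*' and stop

Collecting: FIRST(T) = { '(', ')', '*' }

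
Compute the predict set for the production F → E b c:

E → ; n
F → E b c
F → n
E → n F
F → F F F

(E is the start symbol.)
PREDICT(F → E b c) = (FIRST(RHS) \ {ε}) ∪ (FOLLOW(F) if ε ∈ FIRST(RHS), i.e. RHS ⇒* ε)
FIRST(E) = { ';', 'n' }
FIRST(E b c) = { ';', 'n' }
ε ∉ FIRST(E b c), so FOLLOW(F) is not added.
PREDICT(F → E b c) = { ';', 'n' }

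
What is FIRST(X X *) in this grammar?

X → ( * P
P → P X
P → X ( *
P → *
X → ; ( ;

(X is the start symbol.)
{ '(', ';' }

FIRST sets of the non-terminals involved (from the grammar, by fixed-point iteration):
  FIRST(X) = { '(', ';' }

To compute FIRST(X X *), process the symbols left to right:
Symbol X is a non-terminal. Add FIRST(X) \ {ε} = { '(', ';' }
X is not nullable (ε ∉ FIRST(X)), so stop here.
FIRST(X X *) = { '(', ';' }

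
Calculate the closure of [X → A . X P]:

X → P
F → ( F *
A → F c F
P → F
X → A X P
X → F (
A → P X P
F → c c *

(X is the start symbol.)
{ [A → . F c F], [A → . P X P], [F → . ( F *], [F → . c c *], [P → . F], [X → . A X P], [X → . F (], [X → . P], [X → A . X P] }

To compute CLOSURE, for each item [A → α.Bβ] where B is a non-terminal, add [B → .γ] for all productions B → γ; repeat for the newly added items until nothing changes.

Start with: [X → A . X P]
  [X → A . X P] has the dot before X: add [X → . P], [X → . A X P], [X → . F (]
  [X → . P] has the dot before P: add [P → . F]
  [X → . A X P] has the dot before A: add [A → . F c F], [A → . P X P]
  [X → . F (] has the dot before F: add [F → . ( F *], [F → . c c *]
No further items can be added.

CLOSURE = { [A → . F c F], [A → . P X P], [F → . ( F *], [F → . c c *], [P → . F], [X → . A X P], [X → . F (], [X → . P], [X → A . X P] }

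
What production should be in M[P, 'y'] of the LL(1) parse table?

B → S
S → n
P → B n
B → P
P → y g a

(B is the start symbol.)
To find M[P, 'y'], we find productions for P where 'y' is in the predict set (PREDICT(N → α) = (FIRST(α) \ {ε}) ∪ (FOLLOW(N) if α ⇒* ε)).

Relevant sets:
  FIRST(B) = { 'n', 'y' }

P → B n: PREDICT = { 'n', 'y' }
  'y' is in predict set, so this production goes in M[P, 'y']
P → y g a: PREDICT = { 'y' }
  'y' is in predict set, so this production goes in M[P, 'y']

M[P, 'y'] = P → B n, P → y g a  (a multiply-defined cell — the grammar is not LL(1))

Answer: P → B n, P → y g a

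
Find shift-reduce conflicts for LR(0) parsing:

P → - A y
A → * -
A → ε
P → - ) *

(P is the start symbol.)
Yes — I1: [A → .] vs [A → . * -]

A shift-reduce conflict occurs when an LR(0) state has both:
  - a complete (reduce) item [A → α .] (dot at the end), and
  - a shift item [B → β . c γ] (dot before a terminal).

Augment with P' → P and build the canonical LR(0) collection (I0 = CLOSURE({[P' → . P]}), then GOTO on every symbol after a dot until no new states appear). It has 9 states:
  I0: { [P → . - ) *], [P → . - A y], [P' → . P] }  — shift
  I1: { [A → . * -], [A → .], [P → - . ) *], [P → - . A y] }  — shift, reduce
  I2: { [P' → P .] }  — accept
  I3: { [P → - ) . *] }  — shift
  I4: { [A → * . -] }  — shift
  I5: { [P → - A . y] }  — shift
  I6: { [P → - A y .] }  — reduce
  I7: { [A → * - .] }  — reduce
  I8: { [P → - ) * .] }  — reduce

I1 contains reduce item [A → .] and shift items [A → . * -], [P → - . ) *] — shift-reduce conflict.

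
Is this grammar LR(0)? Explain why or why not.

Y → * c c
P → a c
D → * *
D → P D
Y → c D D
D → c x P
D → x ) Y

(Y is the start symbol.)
A grammar is LR(0) if no state in the canonical LR(0) collection has:
  - both a shift item (dot before a terminal) and a complete item (shift-reduce conflict), or
  - two or more complete items (reduce-reduce conflict; the accept item [Y' → Y .] counts as a complete item here).

Augment with Y' → Y and build the canonical LR(0) collection (I0 = CLOSURE({[Y' → . Y]}), then GOTO on every symbol after a dot until no new states appear). It has 20 states:
  I0: { [Y → . * c c], [Y → . c D D], [Y' → . Y] }  — shift
  I1: { [Y → * . c c] }  — shift
  I2: { [Y' → Y .] }  — accept
  I3: { [D → . * *], [D → . P D], [D → . c x P], [D → . x ) Y], [P → . a c], [Y → c . D D] }  — shift
  I4: { [D → * . *] }  — shift
  I5: { [D → . * *], [D → . P D], [D → . c x P], [D → . x ) Y], [P → . a c], [Y → c D . D] }  — shift
  I6: { [D → . * *], [D → . P D], [D → . c x P], [D → . x ) Y], [D → P . D], [P → . a c] }  — shift
  I7: { [P → a . c] }  — shift
  I8: { [D → c . x P] }  — shift
  I9: { [D → x . ) Y] }  — shift
  I10: { [D → x ) . Y], [Y → . * c c], [Y → . c D D] }  — shift
  I11: { [D → x ) Y .] }  — reduce
  I12: { [D → c x . P], [P → . a c] }  — shift
  I13: { [D → c x P .] }  — reduce
  I14: { [P → a c .] }  — reduce
  I15: { [D → P D .] }  — reduce
  I16: { [Y → c D D .] }  — reduce
  I17: { [D → * * .] }  — reduce
  I18: { [Y → * c . c] }  — shift
  I19: { [Y → * c c .] }  — reduce

Every state is either a pure shift/goto state or contains exactly one complete item and nothing to shift — no conflicts. The grammar is LR(0).

Answer: Yes, the grammar is LR(0)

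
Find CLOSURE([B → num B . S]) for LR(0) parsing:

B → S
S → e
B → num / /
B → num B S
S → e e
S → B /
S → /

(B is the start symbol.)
{ [B → . S], [B → . num / /], [B → . num B S], [B → num B . S], [S → . /], [S → . B /], [S → . e e], [S → . e] }

To compute CLOSURE, for each item [A → α.Bβ] where B is a non-terminal, add [B → .γ] for all productions B → γ; repeat for the newly added items until nothing changes.

Start with: [B → num B . S]
  [B → num B . S] has the dot before S: add [S → . e], [S → . e e], [S → . B /], [S → . /]
  [S → . B /] has the dot before B: add [B → . S], [B → . num / /], [B → . num B S]
No further items can be added.

CLOSURE = { [B → . S], [B → . num / /], [B → . num B S], [B → num B . S], [S → . /], [S → . B /], [S → . e e], [S → . e] }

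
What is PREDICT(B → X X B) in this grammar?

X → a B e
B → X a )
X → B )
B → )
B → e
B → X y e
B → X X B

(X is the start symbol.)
PREDICT(B → X X B) = (FIRST(RHS) \ {ε}) ∪ (FOLLOW(B) if ε ∈ FIRST(RHS), i.e. RHS ⇒* ε)
FIRST(X) = { ')', 'a', 'e' }
FIRST(X X B) = { ')', 'a', 'e' }
ε ∉ FIRST(X X B), so FOLLOW(B) is not added.
PREDICT(B → X X B) = { ')', 'a', 'e' }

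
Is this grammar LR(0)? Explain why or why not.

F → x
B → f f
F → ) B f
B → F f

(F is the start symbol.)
A grammar is LR(0) if no state in the canonical LR(0) collection has:
  - both a shift item (dot before a terminal) and a complete item (shift-reduce conflict), or
  - two or more complete items (reduce-reduce conflict; the accept item [F' → F .] counts as a complete item here).

Augment with F' → F and build the canonical LR(0) collection (I0 = CLOSURE({[F' → . F]}), then GOTO on every symbol after a dot until no new states appear). It has 10 states:
  I0: { [F → . ) B f], [F → . x], [F' → . F] }  — shift
  I1: { [B → . F f], [B → . f f], [F → ) . B f], [F → . ) B f], [F → . x] }  — shift
  I2: { [F' → F .] }  — accept
  I3: { [F → x .] }  — reduce
  I4: { [F → ) B . f] }  — shift
  I5: { [B → F . f] }  — shift
  I6: { [B → f . f] }  — shift
  I7: { [B → f f .] }  — reduce
  I8: { [B → F f .] }  — reduce
  I9: { [F → ) B f .] }  — reduce

Every state is either a pure shift/goto state or contains exactly one complete item and nothing to shift — no conflicts. The grammar is LR(0).

Answer: Yes, the grammar is LR(0)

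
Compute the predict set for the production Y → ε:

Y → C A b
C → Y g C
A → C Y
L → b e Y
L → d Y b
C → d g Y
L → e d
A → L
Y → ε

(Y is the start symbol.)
PREDICT(Y → ε) = (FIRST(RHS) \ {ε}) ∪ (FOLLOW(Y) if ε ∈ FIRST(RHS), i.e. RHS ⇒* ε)
The right-hand side is ε (FIRST(ε) = { ε }), so the predict set is FOLLOW(Y) = { $, 'b', 'd', 'e', 'g' }
PREDICT(Y → ε) = { $, 'b', 'd', 'e', 'g' }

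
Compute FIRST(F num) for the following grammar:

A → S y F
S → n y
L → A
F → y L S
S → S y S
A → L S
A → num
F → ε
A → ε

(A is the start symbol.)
{ 'num', 'y' }

FIRST sets of the non-terminals involved (from the grammar, by fixed-point iteration):
  FIRST(F) = { 'y', ε }

To compute FIRST(F num), process the symbols left to right:
Symbol F is a non-terminal. Add FIRST(F) \ {ε} = { 'y' }
F is nullable (ε ∈ FIRST(F)), continue to the next symbol.
Symbol num is a terminal. Add 'num' and stop.
FIRST(F num) = { 'num', 'y' }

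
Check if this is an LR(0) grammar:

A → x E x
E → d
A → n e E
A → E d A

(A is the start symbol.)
A grammar is LR(0) if no state in the canonical LR(0) collection has:
  - both a shift item (dot before a terminal) and a complete item (shift-reduce conflict), or
  - two or more complete items (reduce-reduce conflict; the accept item [A' → A .] counts as a complete item here).

Augment with A' → A and build the canonical LR(0) collection (I0 = CLOSURE({[A' → . A]}), then GOTO on every symbol after a dot until no new states appear). It has 12 states:
  I0: { [A → . E d A], [A → . n e E], [A → . x E x], [A' → . A], [E → . d] }  — shift
  I1: { [A' → A .] }  — accept
  I2: { [A → E . d A] }  — shift
  I3: { [E → d .] }  — reduce
  I4: { [A → n . e E] }  — shift
  I5: { [A → x . E x], [E → . d] }  — shift
  I6: { [A → x E . x] }  — shift
  I7: { [A → x E x .] }  — reduce
  I8: { [A → n e . E], [E → . d] }  — shift
  I9: { [A → n e E .] }  — reduce
  I10: { [A → . E d A], [A → . n e E], [A → . x E x], [A → E d . A], [E → . d] }  — shift
  I11: { [A → E d A .] }  — reduce

Every state is either a pure shift/goto state or contains exactly one complete item and nothing to shift — no conflicts. The grammar is LR(0).

Answer: Yes, the grammar is LR(0)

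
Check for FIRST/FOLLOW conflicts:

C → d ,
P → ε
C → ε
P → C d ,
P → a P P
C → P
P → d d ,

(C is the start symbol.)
Yes. C → d ',' with FOLLOW(C) on { 'd' }; C → P with FOLLOW(C) on { 'd' }; P → C d ',' with FOLLOW(P) on { 'a', 'd' }; P → a P P with FOLLOW(P) on { 'a' }; P → d d ',' with FOLLOW(P) on { 'd' }

A FIRST/FOLLOW conflict occurs when a non-terminal N has a nullable alternative N → β (β ⇒* ε) and another alternative N → α with FIRST(α) ∩ FOLLOW(N) ≠ ∅: on such a lookahead the parser cannot decide between expanding α and letting N vanish via β.

Nullable non-terminals: C, P.
FIRST sets used below: FIRST(P) = { 'a', 'd', ε }, FIRST(C) = { 'a', 'd', ε }

C: nullable alternative(s) C → ε, C → P; FOLLOW(C) = { $, 'd' }
  C → d ,: FIRST \ {ε} = { 'd' } — overlaps FOLLOW(C) on { 'd' }: CONFLICT
  C → ε: FIRST \ {ε} = { } — disjoint from FOLLOW(C)
  C → P: FIRST \ {ε} = { 'a', 'd' } — overlaps FOLLOW(C) on { 'd' }: CONFLICT

P: nullable alternative(s) P → ε; FOLLOW(P) = { $, 'a', 'd' }
  P → ε: FIRST \ {ε} = { } — this is the only nullable alternative, skip
  P → C d ,: FIRST \ {ε} = { 'a', 'd' } — overlaps FOLLOW(P) on { 'a', 'd' }: CONFLICT
  P → a P P: FIRST \ {ε} = { 'a' } — overlaps FOLLOW(P) on { 'a' }: CONFLICT
  P → d d ,: FIRST \ {ε} = { 'd' } — overlaps FOLLOW(P) on { 'd' }: CONFLICT

So the grammar has 5 FIRST/FOLLOW conflicts (marked CONFLICT above).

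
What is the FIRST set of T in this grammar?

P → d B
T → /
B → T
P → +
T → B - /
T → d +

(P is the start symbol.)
To compute FIRST(T), examine every production with T on the left-hand side, reading each right-hand side left to right until a non-nullable symbol is reached.

FIRST sets of the other non-terminals involved (by the same procedure, iterated to a fixed point):
  FIRST(B) = { '/', 'd' }

From T → /:
  - '/' is a terminal: add '/' and stop
From T → B - /:
  - B is a non-terminal: add FIRST(B) \ {ε} = { '/', 'd' }
    B is not nullable, so stop
From T → d +:
  - d is a terminal: add 'd' and stop

Collecting: FIRST(T) = { '/', 'd' }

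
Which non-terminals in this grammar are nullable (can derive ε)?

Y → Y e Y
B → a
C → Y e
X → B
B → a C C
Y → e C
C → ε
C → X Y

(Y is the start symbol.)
A non-terminal is nullable if it can derive ε (the empty string): either it has an ε-production, or it has a production whose right-hand side consists entirely of nullable non-terminals.

ε-productions: C → ε
So C is immediately nullable.
No further non-terminal can be added: every production for the remaining non-terminals contains a terminal or a non-nullable non-terminal.
Nullable = { 'C' }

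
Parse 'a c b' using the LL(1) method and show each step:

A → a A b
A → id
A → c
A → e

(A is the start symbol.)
Stack is shown with the top on the left.

Stack    Input    Action
------------------------
A $      a c b $  output A → a A b
a A b $  a c b $  match 'a'
A b $    c b $    output A → c
c b $    c b $    match 'c'
b $      b $      match 'b'
$        $        accept

The string is accepted.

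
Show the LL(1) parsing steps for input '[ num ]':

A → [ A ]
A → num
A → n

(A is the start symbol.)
LL(1) parsing maintains a stack (initially the start symbol over $) and the input. At each step: if the stack top is a terminal, match it against the current input token; if it is a non-terminal N, replace it with the RHS of M[N, lookahead] (the unique production whose predict set contains the lookahead).

Stack is shown with the top on the left.

Stack    Input      Action
--------------------------
A $      [ num ] $  output A → [ A ]
[ A ] $  [ num ] $  match '['
A ] $    num ] $    output A → num
num ] $  num ] $    match 'num'
] $      ] $        match ']'
$        $          accept

The string is accepted.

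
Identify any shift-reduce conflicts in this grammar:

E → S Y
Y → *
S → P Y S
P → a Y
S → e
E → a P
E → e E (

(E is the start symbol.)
Yes — I5: [S → e .] vs [E → . a P]

A shift-reduce conflict occurs when an LR(0) state has both:
  - a complete (reduce) item [A → α .] (dot at the end), and
  - a shift item [B → β . c γ] (dot before a terminal).

Augment with E' → E and build the canonical LR(0) collection (I0 = CLOSURE({[E' → . E]}), then GOTO on every symbol after a dot until no new states appear). It has 16 states:
  I0: { [E → . S Y], [E → . a P], [E → . e E (], [E' → . E], [P → . a Y], [S → . P Y S], [S → . e] }  — shift
  I1: { [E' → E .] }  — accept
  I2: { [S → P . Y S], [Y → . *] }  — shift
  I3: { [E → S . Y], [Y → . *] }  — shift
  I4: { [E → a . P], [P → . a Y], [P → a . Y], [Y → . *] }  — shift
  I5: { [E → . S Y], [E → . a P], [E → . e E (], [E → e . E (], [P → . a Y], [S → . P Y S], [S → . e], [S → e .] }  — shift, reduce
  I6: { [E → e E . (] }  — shift
  I7: { [E → e E ( .] }  — reduce
  I8: { [Y → * .] }  — reduce
  I9: { [E → a P .] }  — reduce
  I10: { [P → a Y .] }  — reduce
  I11: { [P → a . Y], [Y → . *] }  — shift
  I12: { [E → S Y .] }  — reduce
  I13: { [P → . a Y], [S → . P Y S], [S → . e], [S → P Y . S] }  — shift
  I14: { [S → P Y S .] }  — reduce
  I15: { [S → e .] }  — reduce

I5 contains reduce item [S → e .] and shift items [E → . a P], [E → . e E (], [P → . a Y], [S → . e] — shift-reduce conflict.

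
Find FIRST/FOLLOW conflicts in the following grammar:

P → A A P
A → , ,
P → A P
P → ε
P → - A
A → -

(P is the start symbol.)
Nullable non-terminals: P.
FIRST sets used below: FIRST(A) = { ',', '-' }

P: nullable alternative(s) P → ε; FOLLOW(P) = { $ }
  P → A A P: FIRST \ {ε} = { ',', '-' } — disjoint from FOLLOW(P)
  P → A P: FIRST \ {ε} = { ',', '-' } — disjoint from FOLLOW(P)
  P → ε: FIRST \ {ε} = { } — this is the only nullable alternative, skip
  P → - A: FIRST \ {ε} = { '-' } — disjoint from FOLLOW(P)

A has no nullable alternative, so no FIRST/FOLLOW check is needed there.

No FIRST/FOLLOW conflicts found.

Answer: No FIRST/FOLLOW conflicts.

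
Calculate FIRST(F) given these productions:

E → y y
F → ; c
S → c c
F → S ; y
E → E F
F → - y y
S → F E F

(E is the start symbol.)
FIRST sets of the other non-terminals involved (by the same procedure, iterated to a fixed point):
  FIRST(S) = { '-', ';', 'c' }

From F → ; c:
  - ';' is a terminal: add ';' and stop
From F → S ; y:
  - S is a non-terminal: add FIRST(S) \ {ε} = { '-', ';', 'c' }
    S is not nullable, so stop
From F → - y y:
  - '-' is a terminal: add '-' and stop

Collecting: FIRST(F) = { '-', ';', 'c' }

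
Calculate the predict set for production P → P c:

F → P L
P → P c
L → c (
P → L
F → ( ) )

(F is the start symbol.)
{ 'c' }

PREDICT(P → P c) = (FIRST(RHS) \ {ε}) ∪ (FOLLOW(P) if ε ∈ FIRST(RHS), i.e. RHS ⇒* ε)
FIRST(P) = { 'c' }
FIRST(P c) = { 'c' }
ε ∉ FIRST(P c), so FOLLOW(P) is not added.
PREDICT(P → P c) = { 'c' }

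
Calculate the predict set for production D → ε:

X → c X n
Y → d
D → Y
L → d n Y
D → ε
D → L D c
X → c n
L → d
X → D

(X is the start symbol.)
{ $, 'c', 'n' }

PREDICT(D → ε) = (FIRST(RHS) \ {ε}) ∪ (FOLLOW(D) if ε ∈ FIRST(RHS), i.e. RHS ⇒* ε)
The right-hand side is ε (FIRST(ε) = { ε }), so the predict set is FOLLOW(D) = { $, 'c', 'n' }
PREDICT(D → ε) = { $, 'c', 'n' }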